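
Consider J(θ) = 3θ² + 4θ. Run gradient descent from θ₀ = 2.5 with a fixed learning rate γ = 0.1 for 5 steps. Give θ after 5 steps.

-0.63424

J′(θ) = 6θ + 4
Step 1: J′(2.5) = 19; θ₁ = 2.5 − 0.1·19 = 0.6
Step 2: J′(0.6) = 7.6; θ₂ = 0.6 − 0.1·7.6 = -0.16
Step 3: J′(-0.16) = 3.04; θ₃ = -0.16 − 0.1·3.04 = -0.464
Step 4: J′(-0.464) = 1.216; θ₄ = -0.464 − 0.1·1.216 = -0.5856
Step 5: J′(-0.5856) = 0.4864; θ₅ = -0.5856 − 0.1·0.4864 = -0.63424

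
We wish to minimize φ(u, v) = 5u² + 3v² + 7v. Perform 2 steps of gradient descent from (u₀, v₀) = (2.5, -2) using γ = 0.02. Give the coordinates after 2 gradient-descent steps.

∇φ = (10u, 6v + 7)
Step 1: at (2.5, -2), ∇φ = (25, -5) → (2.5, -2) − 0.02·(25, -5) = (2, -1.9)
Step 2: at (2, -1.9), ∇φ = (20, -4.4) → (2, -1.9) − 0.02·(20, -4.4) = (1.6, -1.812)

(1.6, -1.812)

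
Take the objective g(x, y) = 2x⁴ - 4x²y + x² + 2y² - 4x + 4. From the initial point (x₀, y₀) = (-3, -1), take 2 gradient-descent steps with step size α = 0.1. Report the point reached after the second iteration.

∇g = (8x³ - 8xy + 2x - 4, -4x² + 4y)
Step 1: at (-3, -1), ∇g = (-250, -40) → (-3, -1) − 0.1·(-250, -40) = (22, 3)
Step 2: at (22, 3), ∇g = (84696, -1924) → (22, 3) − 0.1·(84696, -1924) = (-8447.6, 195.4)

(-8447.6, 195.4)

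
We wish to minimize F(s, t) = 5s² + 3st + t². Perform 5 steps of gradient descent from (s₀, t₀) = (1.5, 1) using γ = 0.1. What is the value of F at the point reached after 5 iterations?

0.039226326175

∇F = (10s + 3t, 3s + 2t)
Step 1: at (1.5, 1), ∇F = (18, 6.5) → (1.5, 1) − 0.1·(18, 6.5) = (-0.3, 0.35)
Step 2: at (-0.3, 0.35), ∇F = (-1.95, -0.2) → (-0.3, 0.35) − 0.1·(-1.95, -0.2) = (-0.105, 0.37)
Step 3: at (-0.105, 0.37), ∇F = (0.06, 0.425) → (-0.105, 0.37) − 0.1·(0.06, 0.425) = (-0.111, 0.3275)
Step 4: at (-0.111, 0.3275), ∇F = (-0.1275, 0.322) → (-0.111, 0.3275) − 0.1·(-0.1275, 0.322) = (-0.09825, 0.2953)
Step 5: at (-0.09825, 0.2953), ∇F = (-0.0966, 0.29585) → (-0.09825, 0.2953) − 0.1·(-0.0966, 0.29585) = (-0.08859, 0.265715)
F(-0.08859, 0.265715) = 0.039226326175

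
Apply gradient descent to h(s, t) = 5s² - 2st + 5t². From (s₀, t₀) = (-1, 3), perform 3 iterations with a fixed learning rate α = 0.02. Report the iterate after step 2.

(-0.4496, 1.8608)

∇h = (10s - 2t, -2s + 10t)
Step 1: at (-1, 3), ∇h = (-16, 32) → (-1, 3) − 0.02·(-16, 32) = (-0.68, 2.36)
Step 2: at (-0.68, 2.36), ∇h = (-11.52, 24.96) → (-0.68, 2.36) − 0.02·(-11.52, 24.96) = (-0.4496, 1.8608)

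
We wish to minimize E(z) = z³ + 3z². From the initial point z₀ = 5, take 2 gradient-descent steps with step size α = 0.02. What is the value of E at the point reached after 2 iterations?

21.157927336424

E′(z) = 3z² + 6z
Step 1: E′(5) = 105; z₁ = 5 − 0.02·105 = 2.9
Step 2: E′(2.9) = 42.63; z₂ = 2.9 − 0.02·42.63 = 2.0474
E(2.0474) = 21.157927336424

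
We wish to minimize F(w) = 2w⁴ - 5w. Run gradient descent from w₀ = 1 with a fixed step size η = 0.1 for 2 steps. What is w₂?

F′(w) = 8w³ - 5
w₁ = 1 − 0.1·3 = 0.7
w₂ = 0.7 − 0.1·(-2.256) = 0.9256

0.9256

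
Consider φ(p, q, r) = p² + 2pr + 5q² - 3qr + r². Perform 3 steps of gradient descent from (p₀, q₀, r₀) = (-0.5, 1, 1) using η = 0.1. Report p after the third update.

-0.81

∇φ = (2p + 2r, 10q - 3r, 2p - 3q + 2r)
Step 1: at (-0.5, 1, 1), ∇φ = (1, 7, -2) → (-0.5, 1, 1) − 0.1·(1, 7, -2) = (-0.6, 0.3, 1.2)
Step 2: at (-0.6, 0.3, 1.2), ∇φ = (1.2, -0.6, 0.3) → (-0.6, 0.3, 1.2) − 0.1·(1.2, -0.6, 0.3) = (-0.72, 0.36, 1.17)
Step 3: at (-0.72, 0.36, 1.17), ∇φ = (0.9, 0.09, -0.18) → (-0.72, 0.36, 1.17) − 0.1·(0.9, 0.09, -0.18) = (-0.81, 0.351, 1.188)
p = -0.81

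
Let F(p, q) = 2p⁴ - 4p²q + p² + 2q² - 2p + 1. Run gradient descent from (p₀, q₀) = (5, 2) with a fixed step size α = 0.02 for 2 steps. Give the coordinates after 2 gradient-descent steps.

∇F = (8p³ - 8pq + 2p - 2, -4p² + 4q)
(p₁, q₁) = (5, 2) − 0.02·(928, -92) = (-13.56, 3.84)
(p₂, q₂) = (-13.56, 3.84) − 0.02·(-19559.164928, -720.1344) = (377.62329856, 18.242688)

(377.62329856, 18.242688)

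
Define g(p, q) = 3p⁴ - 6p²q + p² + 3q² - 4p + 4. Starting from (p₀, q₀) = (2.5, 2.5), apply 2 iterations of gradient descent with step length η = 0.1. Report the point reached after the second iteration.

∇g = (12p³ - 12pq + 2p - 4, -6p² + 6q)
(p₁, q₁) = (2.5, 2.5) − 0.1·(113.5, -22.5) = (-8.85, 4.75)
(p₂, q₂) = (-8.85, 4.75) − 0.1·(-7835.0995, -441.435) = (774.65995, 48.8935)

(774.65995, 48.8935)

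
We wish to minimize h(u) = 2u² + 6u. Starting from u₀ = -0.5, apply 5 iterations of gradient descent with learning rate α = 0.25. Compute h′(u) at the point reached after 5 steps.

0

h′(u) = 4u + 6
u₁ = -0.5 − 0.25·4 = -1.5
u₂ = -1.5 − 0.25·0 = -1.5
u₃ = -1.5 − 0.25·0 = -1.5
u₄ = -1.5 − 0.25·0 = -1.5
u₅ = -1.5 − 0.25·0 = -1.5
h′(u) at (-1.5) = 0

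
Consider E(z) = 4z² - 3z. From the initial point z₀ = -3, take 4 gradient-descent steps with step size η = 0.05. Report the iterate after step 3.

E′(z) = 8z - 3
z₁ = -3 − 0.05·(-27) = -1.65
z₂ = -1.65 − 0.05·(-16.2) = -0.84
z₃ = -0.84 − 0.05·(-9.72) = -0.354

-0.354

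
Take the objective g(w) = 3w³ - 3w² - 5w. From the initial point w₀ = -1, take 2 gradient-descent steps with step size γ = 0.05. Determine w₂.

g′(w) = 9w² - 6w - 5
w₁ = -1 − 0.05·10 = -1.5
w₂ = -1.5 − 0.05·24.25 = -2.7125

-2.7125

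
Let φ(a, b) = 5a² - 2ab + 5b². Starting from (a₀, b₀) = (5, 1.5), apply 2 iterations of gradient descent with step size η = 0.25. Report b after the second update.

-3.75

∇φ = (10a - 2b, -2a + 10b)
Step 1: at (5, 1.5), ∇φ = (47, 5) → (5, 1.5) − 0.25·(47, 5) = (-6.75, 0.25)
Step 2: at (-6.75, 0.25), ∇φ = (-68, 16) → (-6.75, 0.25) − 0.25·(-68, 16) = (10.25, -3.75)
b = -3.75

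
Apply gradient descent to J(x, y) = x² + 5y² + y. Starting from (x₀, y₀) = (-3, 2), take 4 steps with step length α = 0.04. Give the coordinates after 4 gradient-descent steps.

∇J = (2x, 10y + 1)
Step 1: at (-3, 2), ∇J = (-6, 21) → (-3, 2) − 0.04·(-6, 21) = (-2.76, 1.16)
Step 2: at (-2.76, 1.16), ∇J = (-5.52, 12.6) → (-2.76, 1.16) − 0.04·(-5.52, 12.6) = (-2.5392, 0.656)
Step 3: at (-2.5392, 0.656), ∇J = (-5.0784, 7.56) → (-2.5392, 0.656) − 0.04·(-5.0784, 7.56) = (-2.336064, 0.3536)
Step 4: at (-2.336064, 0.3536), ∇J = (-4.672128, 4.536) → (-2.336064, 0.3536) − 0.04·(-4.672128, 4.536) = (-2.14917888, 0.17216)

(-2.14917888, 0.17216)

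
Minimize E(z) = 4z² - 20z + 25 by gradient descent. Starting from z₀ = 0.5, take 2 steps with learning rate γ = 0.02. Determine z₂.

1.0888

E′(z) = 8z - 20
Step 1: E′(0.5) = -16; z₁ = 0.5 − 0.02·(-16) = 0.82
Step 2: E′(0.82) = -13.44; z₂ = 0.82 − 0.02·(-13.44) = 1.0888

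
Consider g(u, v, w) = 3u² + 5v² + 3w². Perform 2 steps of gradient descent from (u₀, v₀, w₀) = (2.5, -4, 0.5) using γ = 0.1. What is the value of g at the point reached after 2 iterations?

0.4992

∇g = (6u, 10v, 6w)
Step 1: at (2.5, -4, 0.5), ∇g = (15, -40, 3) → (2.5, -4, 0.5) − 0.1·(15, -40, 3) = (1, 0, 0.2)
Step 2: at (1, 0, 0.2), ∇g = (6, 0, 1.2) → (1, 0, 0.2) − 0.1·(6, 0, 1.2) = (0.4, 0, 0.08)
g(0.4, 0, 0.08) = 0.4992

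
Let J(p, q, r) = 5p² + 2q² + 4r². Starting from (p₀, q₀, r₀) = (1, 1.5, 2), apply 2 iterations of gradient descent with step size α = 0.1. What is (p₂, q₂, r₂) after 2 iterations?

(0, 0.54, 0.08)

∇J = (10p, 4q, 8r)
(p₁, q₁, r₁) = (1, 1.5, 2) − 0.1·(10, 6, 16) = (0, 0.9, 0.4)
(p₂, q₂, r₂) = (0, 0.9, 0.4) − 0.1·(0, 3.6, 3.2) = (0, 0.54, 0.08)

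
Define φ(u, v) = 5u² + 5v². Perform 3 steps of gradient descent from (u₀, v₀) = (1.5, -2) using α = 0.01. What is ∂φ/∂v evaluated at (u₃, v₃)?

-14.58

∇φ = (10u, 10v)
(u₁, v₁) = (1.5, -2) − 0.01·(15, -20) = (1.35, -1.8)
(u₂, v₂) = (1.35, -1.8) − 0.01·(13.5, -18) = (1.215, -1.62)
(u₃, v₃) = (1.215, -1.62) − 0.01·(12.15, -16.2) = (1.0935, -1.458)
∂φ/∂v at (1.0935, -1.458) = -14.58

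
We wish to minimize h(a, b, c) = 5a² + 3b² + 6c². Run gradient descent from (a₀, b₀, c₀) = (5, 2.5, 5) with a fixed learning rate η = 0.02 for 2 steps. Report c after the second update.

∇h = (10a, 6b, 12c)
(a₁, b₁, c₁) = (5, 2.5, 5) − 0.02·(50, 15, 60) = (4, 2.2, 3.8)
(a₂, b₂, c₂) = (4, 2.2, 3.8) − 0.02·(40, 13.2, 45.6) = (3.2, 1.936, 2.888)
c = 2.888

2.888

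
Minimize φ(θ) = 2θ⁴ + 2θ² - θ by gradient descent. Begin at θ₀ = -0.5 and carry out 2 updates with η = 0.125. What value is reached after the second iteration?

0.125

φ′(θ) = 8θ³ + 4θ - 1
Step 1: φ′(-0.5) = -4; θ₁ = -0.5 − 0.125·(-4) = 0
Step 2: φ′(0) = -1; θ₂ = 0 − 0.125·(-1) = 0.125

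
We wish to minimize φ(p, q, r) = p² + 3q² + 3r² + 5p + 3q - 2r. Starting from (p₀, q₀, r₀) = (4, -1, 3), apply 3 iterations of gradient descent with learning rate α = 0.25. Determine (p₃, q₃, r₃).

(-1.6875, -0.4375, 0)

∇φ = (2p + 5, 6q + 3, 6r - 2)
(p₁, q₁, r₁) = (4, -1, 3) − 0.25·(13, -3, 16) = (0.75, -0.25, -1)
(p₂, q₂, r₂) = (0.75, -0.25, -1) − 0.25·(6.5, 1.5, -8) = (-0.875, -0.625, 1)
(p₃, q₃, r₃) = (-0.875, -0.625, 1) − 0.25·(3.25, -0.75, 4) = (-1.6875, -0.4375, 0)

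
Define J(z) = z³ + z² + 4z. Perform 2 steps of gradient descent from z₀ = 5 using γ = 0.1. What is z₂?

J′(z) = 3z² + 2z + 4
Step 1: J′(5) = 89; z₁ = 5 − 0.1·89 = -3.9
Step 2: J′(-3.9) = 41.83; z₂ = -3.9 − 0.1·41.83 = -8.083

-8.083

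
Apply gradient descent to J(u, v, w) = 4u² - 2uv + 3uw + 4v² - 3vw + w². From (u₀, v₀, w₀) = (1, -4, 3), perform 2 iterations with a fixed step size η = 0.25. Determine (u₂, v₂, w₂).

∇J = (8u - 2v + 3w, -2u + 8v - 3w, 3u - 3v + 2w)
(u₁, v₁, w₁) = (1, -4, 3) − 0.25·(25, -43, 21) = (-5.25, 6.75, -2.25)
(u₂, v₂, w₂) = (-5.25, 6.75, -2.25) − 0.25·(-62.25, 71.25, -40.5) = (10.3125, -11.0625, 7.875)

(10.3125, -11.0625, 7.875)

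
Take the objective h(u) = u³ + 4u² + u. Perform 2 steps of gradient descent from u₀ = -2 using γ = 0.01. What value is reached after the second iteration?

-1.938827

h′(u) = 3u² + 8u + 1
Step 1: h′(-2) = -3; u₁ = -2 − 0.01·(-3) = -1.97
Step 2: h′(-1.97) = -3.1173; u₂ = -1.97 − 0.01·(-3.1173) = -1.938827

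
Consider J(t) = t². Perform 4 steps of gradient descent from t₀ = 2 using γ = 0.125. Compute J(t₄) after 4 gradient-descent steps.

J′(t) = 2t
t₁ = 2 − 0.125·4 = 1.5
t₂ = 1.5 − 0.125·3 = 1.125
t₃ = 1.125 − 0.125·2.25 = 0.84375
t₄ = 0.84375 − 0.125·1.6875 = 0.6328125
J(0.6328125) = 0.40045166015625

0.40045166015625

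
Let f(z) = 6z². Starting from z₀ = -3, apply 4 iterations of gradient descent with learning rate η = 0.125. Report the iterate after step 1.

f′(z) = 12z
Step 1: f′(-3) = -36; z₁ = -3 − 0.125·(-36) = 1.5

1.5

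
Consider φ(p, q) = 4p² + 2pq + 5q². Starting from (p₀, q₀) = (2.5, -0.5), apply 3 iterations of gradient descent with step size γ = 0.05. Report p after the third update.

0.6285

∇φ = (8p + 2q, 2p + 10q)
Step 1: at (2.5, -0.5), ∇φ = (19, 0) → (2.5, -0.5) − 0.05·(19, 0) = (1.55, -0.5)
Step 2: at (1.55, -0.5), ∇φ = (11.4, -1.9) → (1.55, -0.5) − 0.05·(11.4, -1.9) = (0.98, -0.405)
Step 3: at (0.98, -0.405), ∇φ = (7.03, -2.09) → (0.98, -0.405) − 0.05·(7.03, -2.09) = (0.6285, -0.3005)
p = 0.6285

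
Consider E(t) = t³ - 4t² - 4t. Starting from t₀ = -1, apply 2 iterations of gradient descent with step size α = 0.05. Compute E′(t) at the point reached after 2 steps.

23.271524171875

E′(t) = 3t² - 8t - 4
t₁ = -1 − 0.05·7 = -1.35
t₂ = -1.35 − 0.05·12.2675 = -1.963375
E′(t) at (-1.963375) = 23.271524171875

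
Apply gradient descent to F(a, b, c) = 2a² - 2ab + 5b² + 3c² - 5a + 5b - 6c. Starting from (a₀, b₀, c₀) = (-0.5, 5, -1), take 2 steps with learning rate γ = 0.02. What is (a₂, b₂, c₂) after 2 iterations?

(0.108, 2.9976, -0.5488)

∇F = (4a - 2b - 5, -2a + 10b + 5, 6c - 6)
(a₁, b₁, c₁) = (-0.5, 5, -1) − 0.02·(-17, 56, -12) = (-0.16, 3.88, -0.76)
(a₂, b₂, c₂) = (-0.16, 3.88, -0.76) − 0.02·(-13.4, 44.12, -10.56) = (0.108, 2.9976, -0.5488)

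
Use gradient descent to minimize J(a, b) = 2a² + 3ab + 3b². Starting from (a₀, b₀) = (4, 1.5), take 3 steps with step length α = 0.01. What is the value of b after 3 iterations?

0.92469

∇J = (4a + 3b, 3a + 6b)
Step 1: at (4, 1.5), ∇J = (20.5, 21) → (4, 1.5) − 0.01·(20.5, 21) = (3.795, 1.29)
Step 2: at (3.795, 1.29), ∇J = (19.05, 19.125) → (3.795, 1.29) − 0.01·(19.05, 19.125) = (3.6045, 1.09875)
Step 3: at (3.6045, 1.09875), ∇J = (17.71425, 17.406) → (3.6045, 1.09875) − 0.01·(17.71425, 17.406) = (3.4273575, 0.92469)
b = 0.92469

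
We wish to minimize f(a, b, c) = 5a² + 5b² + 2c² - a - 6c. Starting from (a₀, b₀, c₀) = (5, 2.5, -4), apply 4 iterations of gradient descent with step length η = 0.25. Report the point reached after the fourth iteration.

∇f = (10a - 1, 10b, 4c - 6)
(a₁, b₁, c₁) = (5, 2.5, -4) − 0.25·(49, 25, -22) = (-7.25, -3.75, 1.5)
(a₂, b₂, c₂) = (-7.25, -3.75, 1.5) − 0.25·(-73.5, -37.5, 0) = (11.125, 5.625, 1.5)
(a₃, b₃, c₃) = (11.125, 5.625, 1.5) − 0.25·(110.25, 56.25, 0) = (-16.4375, -8.4375, 1.5)
(a₄, b₄, c₄) = (-16.4375, -8.4375, 1.5) − 0.25·(-165.375, -84.375, 0) = (24.90625, 12.65625, 1.5)

(24.90625, 12.65625, 1.5)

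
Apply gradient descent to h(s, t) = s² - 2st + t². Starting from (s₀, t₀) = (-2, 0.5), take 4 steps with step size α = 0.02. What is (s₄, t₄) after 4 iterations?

(-1.6454912, 0.1454912)

∇h = (2s - 2t, -2s + 2t)
(s₁, t₁) = (-2, 0.5) − 0.02·(-5, 5) = (-1.9, 0.4)
(s₂, t₂) = (-1.9, 0.4) − 0.02·(-4.6, 4.6) = (-1.808, 0.308)
(s₃, t₃) = (-1.808, 0.308) − 0.02·(-4.232, 4.232) = (-1.72336, 0.22336)
(s₄, t₄) = (-1.72336, 0.22336) − 0.02·(-3.89344, 3.89344) = (-1.6454912, 0.1454912)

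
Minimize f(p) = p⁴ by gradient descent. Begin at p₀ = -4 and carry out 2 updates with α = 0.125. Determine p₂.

-10948

f′(p) = 4p³
Step 1: f′(-4) = -256; p₁ = -4 − 0.125·(-256) = 28
Step 2: f′(28) = 87808; p₂ = 28 − 0.125·87808 = -10948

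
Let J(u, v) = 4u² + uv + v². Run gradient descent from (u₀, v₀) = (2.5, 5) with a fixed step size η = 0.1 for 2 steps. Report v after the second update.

∇J = (8u + v, u + 2v)
(u₁, v₁) = (2.5, 5) − 0.1·(25, 12.5) = (0, 3.75)
(u₂, v₂) = (0, 3.75) − 0.1·(3.75, 7.5) = (-0.375, 3)
v = 3

3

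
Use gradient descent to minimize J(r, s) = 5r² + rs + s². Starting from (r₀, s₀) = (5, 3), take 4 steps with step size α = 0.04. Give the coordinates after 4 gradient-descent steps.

(0.45162496, 1.80068352)

∇J = (10r + s, r + 2s)
Step 1: at (5, 3), ∇J = (53, 11) → (5, 3) − 0.04·(53, 11) = (2.88, 2.56)
Step 2: at (2.88, 2.56), ∇J = (31.36, 8) → (2.88, 2.56) − 0.04·(31.36, 8) = (1.6256, 2.24)
Step 3: at (1.6256, 2.24), ∇J = (18.496, 6.1056) → (1.6256, 2.24) − 0.04·(18.496, 6.1056) = (0.88576, 1.995776)
Step 4: at (0.88576, 1.995776), ∇J = (10.853376, 4.877312) → (0.88576, 1.995776) − 0.04·(10.853376, 4.877312) = (0.45162496, 1.80068352)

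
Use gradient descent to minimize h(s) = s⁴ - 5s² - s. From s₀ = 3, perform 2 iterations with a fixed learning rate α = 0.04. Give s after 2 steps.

h′(s) = 4s³ - 10s - 1
Step 1: h′(3) = 77; s₁ = 3 − 0.04·77 = -0.08
Step 2: h′(-0.08) = -0.202048; s₂ = -0.08 − 0.04·(-0.202048) = -0.07191808

-0.07191808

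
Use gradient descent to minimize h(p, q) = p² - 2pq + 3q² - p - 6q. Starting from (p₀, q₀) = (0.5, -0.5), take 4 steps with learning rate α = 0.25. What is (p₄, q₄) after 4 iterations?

(1.8125, 1.1875)

∇h = (2p - 2q - 1, -2p + 6q - 6)
(p₁, q₁) = (0.5, -0.5) − 0.25·(1, -10) = (0.25, 2)
(p₂, q₂) = (0.25, 2) − 0.25·(-4.5, 5.5) = (1.375, 0.625)
(p₃, q₃) = (1.375, 0.625) − 0.25·(0.5, -5) = (1.25, 1.875)
(p₄, q₄) = (1.25, 1.875) − 0.25·(-2.25, 2.75) = (1.8125, 1.1875)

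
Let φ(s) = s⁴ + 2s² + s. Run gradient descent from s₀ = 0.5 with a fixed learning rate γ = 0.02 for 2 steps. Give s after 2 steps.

0.36923944

φ′(s) = 4s³ + 4s + 1
Step 1: φ′(0.5) = 3.5; s₁ = 0.5 − 0.02·3.5 = 0.43
Step 2: φ′(0.43) = 3.038028; s₂ = 0.43 − 0.02·3.038028 = 0.36923944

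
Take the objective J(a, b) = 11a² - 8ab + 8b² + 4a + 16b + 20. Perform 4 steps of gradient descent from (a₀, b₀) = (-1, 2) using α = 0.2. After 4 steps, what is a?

-736.616

∇J = (22a - 8b + 4, -8a + 16b + 16)
(a₁, b₁) = (-1, 2) − 0.2·(-34, 56) = (5.8, -9.2)
(a₂, b₂) = (5.8, -9.2) − 0.2·(205.2, -177.6) = (-35.24, 26.32)
(a₃, b₃) = (-35.24, 26.32) − 0.2·(-981.84, 719.04) = (161.128, -117.488)
(a₄, b₄) = (161.128, -117.488) − 0.2·(4488.72, -3152.832) = (-736.616, 513.0784)
a = -736.616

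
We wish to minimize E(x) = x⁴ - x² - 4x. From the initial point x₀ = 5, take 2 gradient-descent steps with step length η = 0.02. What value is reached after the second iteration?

3.58352384

E′(x) = 4x³ - 2x - 4
Step 1: E′(5) = 486; x₁ = 5 − 0.02·486 = -4.72
Step 2: E′(-4.72) = -415.176192; x₂ = -4.72 − 0.02·(-415.176192) = 3.58352384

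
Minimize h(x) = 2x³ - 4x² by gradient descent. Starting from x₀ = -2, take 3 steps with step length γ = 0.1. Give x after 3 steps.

-688.176

h′(x) = 6x² - 8x
Step 1: h′(-2) = 40; x₁ = -2 − 0.1·40 = -6
Step 2: h′(-6) = 264; x₂ = -6 − 0.1·264 = -32.4
Step 3: h′(-32.4) = 6557.76; x₃ = -32.4 − 0.1·6557.76 = -688.176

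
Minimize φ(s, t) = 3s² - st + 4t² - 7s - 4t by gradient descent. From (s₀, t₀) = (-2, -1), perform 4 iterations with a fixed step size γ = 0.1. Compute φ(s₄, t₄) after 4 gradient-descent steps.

∇φ = (6s - t - 7, -s + 8t - 4)
(s₁, t₁) = (-2, -1) − 0.1·(-18, -10) = (-0.2, 0)
(s₂, t₂) = (-0.2, 0) − 0.1·(-8.2, -3.8) = (0.62, 0.38)
(s₃, t₃) = (0.62, 0.38) − 0.1·(-3.66, -1.58) = (0.986, 0.538)
(s₄, t₄) = (0.986, 0.538) − 0.1·(-1.622, -0.682) = (1.1482, 0.6062)
φ(1.1482, 0.6062) = -5.73323536

-5.73323536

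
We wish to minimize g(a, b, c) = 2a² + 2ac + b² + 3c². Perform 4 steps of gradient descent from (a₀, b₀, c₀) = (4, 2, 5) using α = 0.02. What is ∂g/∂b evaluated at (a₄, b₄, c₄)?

∇g = (4a + 2c, 2b, 2a + 6c)
(a₁, b₁, c₁) = (4, 2, 5) − 0.02·(26, 4, 38) = (3.48, 1.92, 4.24)
(a₂, b₂, c₂) = (3.48, 1.92, 4.24) − 0.02·(22.4, 3.84, 32.4) = (3.032, 1.8432, 3.592)
(a₃, b₃, c₃) = (3.032, 1.8432, 3.592) − 0.02·(19.312, 3.6864, 27.616) = (2.64576, 1.769472, 3.03968)
(a₄, b₄, c₄) = (2.64576, 1.769472, 3.03968) − 0.02·(16.6624, 3.538944, 23.5296) = (2.312512, 1.69869312, 2.569088)
∂g/∂b at (2.312512, 1.69869312, 2.569088) = 3.39738624

3.39738624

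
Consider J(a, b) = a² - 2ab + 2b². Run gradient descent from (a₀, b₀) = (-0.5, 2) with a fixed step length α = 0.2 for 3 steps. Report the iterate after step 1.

(0.5, 0.2)

∇J = (2a - 2b, -2a + 4b)
(a₁, b₁) = (-0.5, 2) − 0.2·(-5, 9) = (0.5, 0.2)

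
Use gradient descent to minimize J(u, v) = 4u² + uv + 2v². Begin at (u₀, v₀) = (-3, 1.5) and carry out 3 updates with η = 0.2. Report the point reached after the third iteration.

(0.672, 0.192)

∇J = (8u + v, u + 4v)
Step 1: at (-3, 1.5), ∇J = (-22.5, 3) → (-3, 1.5) − 0.2·(-22.5, 3) = (1.5, 0.9)
Step 2: at (1.5, 0.9), ∇J = (12.9, 5.1) → (1.5, 0.9) − 0.2·(12.9, 5.1) = (-1.08, -0.12)
Step 3: at (-1.08, -0.12), ∇J = (-8.76, -1.56) → (-1.08, -0.12) − 0.2·(-8.76, -1.56) = (0.672, 0.192)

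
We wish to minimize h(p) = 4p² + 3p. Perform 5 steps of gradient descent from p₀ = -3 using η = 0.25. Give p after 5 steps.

2.25

h′(p) = 8p + 3
Step 1: h′(-3) = -21; p₁ = -3 − 0.25·(-21) = 2.25
Step 2: h′(2.25) = 21; p₂ = 2.25 − 0.25·21 = -3
Step 3: h′(-3) = -21; p₃ = -3 − 0.25·(-21) = 2.25
Step 4: h′(2.25) = 21; p₄ = 2.25 − 0.25·21 = -3
Step 5: h′(-3) = -21; p₅ = -3 − 0.25·(-21) = 2.25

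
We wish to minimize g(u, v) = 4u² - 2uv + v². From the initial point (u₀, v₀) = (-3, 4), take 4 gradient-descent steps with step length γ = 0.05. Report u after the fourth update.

0.2358

∇g = (8u - 2v, -2u + 2v)
(u₁, v₁) = (-3, 4) − 0.05·(-32, 14) = (-1.4, 3.3)
(u₂, v₂) = (-1.4, 3.3) − 0.05·(-17.8, 9.4) = (-0.51, 2.83)
(u₃, v₃) = (-0.51, 2.83) − 0.05·(-9.74, 6.68) = (-0.023, 2.496)
(u₄, v₄) = (-0.023, 2.496) − 0.05·(-5.176, 5.038) = (0.2358, 2.2441)
u = 0.2358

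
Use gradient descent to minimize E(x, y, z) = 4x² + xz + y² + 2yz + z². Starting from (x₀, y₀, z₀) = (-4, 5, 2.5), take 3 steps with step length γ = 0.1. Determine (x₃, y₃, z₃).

(-0.1225, 1.911, -0.049)

∇E = (8x + z, 2y + 2z, x + 2y + 2z)
Step 1: at (-4, 5, 2.5), ∇E = (-29.5, 15, 11) → (-4, 5, 2.5) − 0.1·(-29.5, 15, 11) = (-1.05, 3.5, 1.4)
Step 2: at (-1.05, 3.5, 1.4), ∇E = (-7, 9.8, 8.75) → (-1.05, 3.5, 1.4) − 0.1·(-7, 9.8, 8.75) = (-0.35, 2.52, 0.525)
Step 3: at (-0.35, 2.52, 0.525), ∇E = (-2.275, 6.09, 5.74) → (-0.35, 2.52, 0.525) − 0.1·(-2.275, 6.09, 5.74) = (-0.1225, 1.911, -0.049)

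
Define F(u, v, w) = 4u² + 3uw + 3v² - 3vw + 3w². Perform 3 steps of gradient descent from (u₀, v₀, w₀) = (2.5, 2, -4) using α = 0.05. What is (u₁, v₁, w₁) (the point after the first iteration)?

(2.1, 0.8, -2.875)

∇F = (8u + 3w, 6v - 3w, 3u - 3v + 6w)
(u₁, v₁, w₁) = (2.5, 2, -4) − 0.05·(8, 24, -22.5) = (2.1, 0.8, -2.875)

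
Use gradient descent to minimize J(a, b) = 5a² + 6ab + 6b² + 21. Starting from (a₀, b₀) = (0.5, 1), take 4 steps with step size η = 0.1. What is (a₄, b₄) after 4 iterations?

∇J = (10a + 6b, 6a + 12b)
(a₁, b₁) = (0.5, 1) − 0.1·(11, 15) = (-0.6, -0.5)
(a₂, b₂) = (-0.6, -0.5) − 0.1·(-9, -9.6) = (0.3, 0.46)
(a₃, b₃) = (0.3, 0.46) − 0.1·(5.76, 7.32) = (-0.276, -0.272)
(a₄, b₄) = (-0.276, -0.272) − 0.1·(-4.392, -4.92) = (0.1632, 0.22)

(0.1632, 0.22)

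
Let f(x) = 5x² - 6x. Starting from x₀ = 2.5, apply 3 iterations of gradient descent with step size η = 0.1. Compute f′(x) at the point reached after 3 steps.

f′(x) = 10x - 6
x₁ = 2.5 − 0.1·19 = 0.6
x₂ = 0.6 − 0.1·0 = 0.6
x₃ = 0.6 − 0.1·0 = 0.6
f′(x) at (0.6) = 0

0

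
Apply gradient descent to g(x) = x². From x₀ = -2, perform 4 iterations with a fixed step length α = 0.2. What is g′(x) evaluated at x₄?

g′(x) = 2x
x₁ = -2 − 0.2·(-4) = -1.2
x₂ = -1.2 − 0.2·(-2.4) = -0.72
x₃ = -0.72 − 0.2·(-1.44) = -0.432
x₄ = -0.432 − 0.2·(-0.864) = -0.2592
g′(x) at (-0.2592) = -0.5184

-0.5184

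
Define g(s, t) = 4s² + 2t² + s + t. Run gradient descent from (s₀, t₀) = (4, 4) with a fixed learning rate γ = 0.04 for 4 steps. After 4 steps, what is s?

0.75698176

∇g = (8s + 1, 4t + 1)
(s₁, t₁) = (4, 4) − 0.04·(33, 17) = (2.68, 3.32)
(s₂, t₂) = (2.68, 3.32) − 0.04·(22.44, 14.28) = (1.7824, 2.7488)
(s₃, t₃) = (1.7824, 2.7488) − 0.04·(15.2592, 11.9952) = (1.172032, 2.268992)
(s₄, t₄) = (1.172032, 2.268992) − 0.04·(10.376256, 10.075968) = (0.75698176, 1.86595328)
s = 0.75698176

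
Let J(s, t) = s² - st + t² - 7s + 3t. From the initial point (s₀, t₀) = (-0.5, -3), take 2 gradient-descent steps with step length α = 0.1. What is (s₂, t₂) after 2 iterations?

∇J = (2s - t - 7, -s + 2t + 3)
Step 1: at (-0.5, -3), ∇J = (-5, -2.5) → (-0.5, -3) − 0.1·(-5, -2.5) = (0, -2.75)
Step 2: at (0, -2.75), ∇J = (-4.25, -2.5) → (0, -2.75) − 0.1·(-4.25, -2.5) = (0.425, -2.5)

(0.425, -2.5)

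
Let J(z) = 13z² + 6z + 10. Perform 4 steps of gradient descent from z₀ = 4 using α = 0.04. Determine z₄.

-0.2307584

J′(z) = 26z + 6
Step 1: J′(4) = 110; z₁ = 4 − 0.04·110 = -0.4
Step 2: J′(-0.4) = -4.4; z₂ = -0.4 − 0.04·(-4.4) = -0.224
Step 3: J′(-0.224) = 0.176; z₃ = -0.224 − 0.04·0.176 = -0.23104
Step 4: J′(-0.23104) = -0.00704; z₄ = -0.23104 − 0.04·(-0.00704) = -0.2307584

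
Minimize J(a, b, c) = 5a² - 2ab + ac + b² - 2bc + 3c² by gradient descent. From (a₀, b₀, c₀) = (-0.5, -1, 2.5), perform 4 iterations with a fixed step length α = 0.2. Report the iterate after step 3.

(-0.848, 0.168, -0.336)

∇J = (10a - 2b + c, -2a + 2b - 2c, a - 2b + 6c)
(a₁, b₁, c₁) = (-0.5, -1, 2.5) − 0.2·(-0.5, -6, 16.5) = (-0.4, 0.2, -0.8)
(a₂, b₂, c₂) = (-0.4, 0.2, -0.8) − 0.2·(-5.2, 2.8, -5.6) = (0.64, -0.36, 0.32)
(a₃, b₃, c₃) = (0.64, -0.36, 0.32) − 0.2·(7.44, -2.64, 3.28) = (-0.848, 0.168, -0.336)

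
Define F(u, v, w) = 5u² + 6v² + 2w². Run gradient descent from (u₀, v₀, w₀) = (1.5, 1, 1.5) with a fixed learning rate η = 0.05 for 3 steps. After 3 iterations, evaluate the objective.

1.38000525

∇F = (10u, 12v, 4w)
(u₁, v₁, w₁) = (1.5, 1, 1.5) − 0.05·(15, 12, 6) = (0.75, 0.4, 1.2)
(u₂, v₂, w₂) = (0.75, 0.4, 1.2) − 0.05·(7.5, 4.8, 4.8) = (0.375, 0.16, 0.96)
(u₃, v₃, w₃) = (0.375, 0.16, 0.96) − 0.05·(3.75, 1.92, 3.84) = (0.1875, 0.064, 0.768)
F(0.1875, 0.064, 0.768) = 1.38000525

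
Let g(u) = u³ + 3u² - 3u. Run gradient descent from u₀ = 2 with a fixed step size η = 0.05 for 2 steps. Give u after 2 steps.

0.679625

g′(u) = 3u² + 6u - 3
Step 1: g′(2) = 21; u₁ = 2 − 0.05·21 = 0.95
Step 2: g′(0.95) = 5.4075; u₂ = 0.95 − 0.05·5.4075 = 0.679625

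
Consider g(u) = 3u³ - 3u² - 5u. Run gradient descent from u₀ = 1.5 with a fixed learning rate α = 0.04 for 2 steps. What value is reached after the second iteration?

1.1875

g′(u) = 9u² - 6u - 5
Step 1: g′(1.5) = 6.25; u₁ = 1.5 − 0.04·6.25 = 1.25
Step 2: g′(1.25) = 1.5625; u₂ = 1.25 − 0.04·1.5625 = 1.1875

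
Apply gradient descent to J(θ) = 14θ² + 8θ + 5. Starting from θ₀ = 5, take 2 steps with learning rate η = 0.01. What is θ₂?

2.4544

J′(θ) = 28θ + 8
Step 1: J′(5) = 148; θ₁ = 5 − 0.01·148 = 3.52
Step 2: J′(3.52) = 106.56; θ₂ = 3.52 − 0.01·106.56 = 2.4544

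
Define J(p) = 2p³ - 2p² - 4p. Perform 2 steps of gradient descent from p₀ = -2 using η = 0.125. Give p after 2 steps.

J′(p) = 6p² - 4p - 4
Step 1: J′(-2) = 28; p₁ = -2 − 0.125·28 = -5.5
Step 2: J′(-5.5) = 199.5; p₂ = -5.5 − 0.125·199.5 = -30.4375

-30.4375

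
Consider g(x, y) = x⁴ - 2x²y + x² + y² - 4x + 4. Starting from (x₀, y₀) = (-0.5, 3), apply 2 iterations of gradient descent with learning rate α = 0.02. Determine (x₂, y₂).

(-0.51689992, 2.784804)

∇g = (4x³ - 4xy + 2x - 4, -2x² + 2y)
Step 1: at (-0.5, 3), ∇g = (0.5, 5.5) → (-0.5, 3) − 0.02·(0.5, 5.5) = (-0.51, 2.89)
Step 2: at (-0.51, 2.89), ∇g = (0.344996, 5.2598) → (-0.51, 2.89) − 0.02·(0.344996, 5.2598) = (-0.51689992, 2.784804)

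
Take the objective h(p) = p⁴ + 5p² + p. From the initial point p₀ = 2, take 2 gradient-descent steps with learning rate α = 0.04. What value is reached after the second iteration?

-0.11172352

h′(p) = 4p³ + 10p + 1
Step 1: h′(2) = 53; p₁ = 2 − 0.04·53 = -0.12
Step 2: h′(-0.12) = -0.206912; p₂ = -0.12 − 0.04·(-0.206912) = -0.11172352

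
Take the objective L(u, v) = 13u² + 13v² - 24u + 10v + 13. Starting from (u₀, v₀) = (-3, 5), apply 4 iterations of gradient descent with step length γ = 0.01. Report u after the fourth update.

∇L = (26u - 24, 26v + 10)
(u₁, v₁) = (-3, 5) − 0.01·(-102, 140) = (-1.98, 3.6)
(u₂, v₂) = (-1.98, 3.6) − 0.01·(-75.48, 103.6) = (-1.2252, 2.564)
(u₃, v₃) = (-1.2252, 2.564) − 0.01·(-55.8552, 76.664) = (-0.666648, 1.79736)
(u₄, v₄) = (-0.666648, 1.79736) − 0.01·(-41.332848, 56.73136) = (-0.25331952, 1.2300464)
u = -0.25331952

-0.25331952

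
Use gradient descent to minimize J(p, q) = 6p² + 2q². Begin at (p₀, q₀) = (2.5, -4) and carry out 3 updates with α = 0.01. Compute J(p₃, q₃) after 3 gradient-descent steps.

∇J = (12p, 4q)
Step 1: at (2.5, -4), ∇J = (30, -16) → (2.5, -4) − 0.01·(30, -16) = (2.2, -3.84)
Step 2: at (2.2, -3.84), ∇J = (26.4, -15.36) → (2.2, -3.84) − 0.01·(26.4, -15.36) = (1.936, -3.6864)
Step 3: at (1.936, -3.6864), ∇J = (23.232, -14.7456) → (1.936, -3.6864) − 0.01·(23.232, -14.7456) = (1.70368, -3.538944)
J(1.70368, -3.538944) = 42.463402524672

42.463402524672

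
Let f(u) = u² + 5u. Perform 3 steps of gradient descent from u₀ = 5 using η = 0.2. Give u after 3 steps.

-0.88

f′(u) = 2u + 5
u₁ = 5 − 0.2·15 = 2
u₂ = 2 − 0.2·9 = 0.2
u₃ = 0.2 − 0.2·5.4 = -0.88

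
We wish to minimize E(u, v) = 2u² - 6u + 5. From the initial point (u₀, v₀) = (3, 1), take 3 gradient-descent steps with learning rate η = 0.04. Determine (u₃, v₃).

∇E = (4u - 6, 0)
(u₁, v₁) = (3, 1) − 0.04·(6, 0) = (2.76, 1)
(u₂, v₂) = (2.76, 1) − 0.04·(5.04, 0) = (2.5584, 1)
(u₃, v₃) = (2.5584, 1) − 0.04·(4.2336, 0) = (2.389056, 1)

(2.389056, 1)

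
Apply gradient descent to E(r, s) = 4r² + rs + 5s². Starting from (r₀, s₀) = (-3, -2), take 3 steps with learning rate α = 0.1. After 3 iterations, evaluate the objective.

∇E = (8r + s, r + 10s)
(r₁, s₁) = (-3, -2) − 0.1·(-26, -23) = (-0.4, 0.3)
(r₂, s₂) = (-0.4, 0.3) − 0.1·(-2.9, 2.6) = (-0.11, 0.04)
(r₃, s₃) = (-0.11, 0.04) − 0.1·(-0.84, 0.29) = (-0.026, 0.011)
E(-0.026, 0.011) = 0.003023

0.003023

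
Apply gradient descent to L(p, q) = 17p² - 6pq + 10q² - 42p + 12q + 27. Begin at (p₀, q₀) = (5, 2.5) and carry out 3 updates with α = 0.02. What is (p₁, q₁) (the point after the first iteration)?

(2.74, 1.86)

∇L = (34p - 6q - 42, -6p + 20q + 12)
Step 1: at (5, 2.5), ∇L = (113, 32) → (5, 2.5) − 0.02·(113, 32) = (2.74, 1.86)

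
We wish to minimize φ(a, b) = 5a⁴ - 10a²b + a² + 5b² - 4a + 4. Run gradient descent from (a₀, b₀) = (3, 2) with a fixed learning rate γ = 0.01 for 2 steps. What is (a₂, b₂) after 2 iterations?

(-1.4512304, 2.57884)

∇φ = (20a³ - 20ab + 2a - 4, -10a² + 10b)
Step 1: at (3, 2), ∇φ = (422, -70) → (3, 2) − 0.01·(422, -70) = (-1.22, 2.7)
Step 2: at (-1.22, 2.7), ∇φ = (23.12304, 12.116) → (-1.22, 2.7) − 0.01·(23.12304, 12.116) = (-1.4512304, 2.57884)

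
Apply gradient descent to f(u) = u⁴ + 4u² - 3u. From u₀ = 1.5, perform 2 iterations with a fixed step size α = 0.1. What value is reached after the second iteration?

0.31875

f′(u) = 4u³ + 8u - 3
Step 1: f′(1.5) = 22.5; u₁ = 1.5 − 0.1·22.5 = -0.75
Step 2: f′(-0.75) = -10.6875; u₂ = -0.75 − 0.1·(-10.6875) = 0.31875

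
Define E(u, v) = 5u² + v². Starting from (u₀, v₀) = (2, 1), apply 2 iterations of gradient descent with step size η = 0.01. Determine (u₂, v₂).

(1.62, 0.9604)

∇E = (10u, 2v)
(u₁, v₁) = (2, 1) − 0.01·(20, 2) = (1.8, 0.98)
(u₂, v₂) = (1.8, 0.98) − 0.01·(18, 1.96) = (1.62, 0.9604)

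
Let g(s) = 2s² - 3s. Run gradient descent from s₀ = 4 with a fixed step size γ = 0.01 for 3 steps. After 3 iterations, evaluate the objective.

g′(s) = 4s - 3
Step 1: g′(4) = 13; s₁ = 4 − 0.01·13 = 3.87
Step 2: g′(3.87) = 12.48; s₂ = 3.87 − 0.01·12.48 = 3.7452
Step 3: g′(3.7452) = 11.9808; s₃ = 3.7452 − 0.01·11.9808 = 3.625392
g(3.625392) = 15.410758307328

15.410758307328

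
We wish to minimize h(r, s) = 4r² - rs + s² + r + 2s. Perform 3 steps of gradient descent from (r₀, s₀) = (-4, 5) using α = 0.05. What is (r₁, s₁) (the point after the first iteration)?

∇h = (8r - s + 1, -r + 2s + 2)
(r₁, s₁) = (-4, 5) − 0.05·(-36, 16) = (-2.2, 4.2)

(-2.2, 4.2)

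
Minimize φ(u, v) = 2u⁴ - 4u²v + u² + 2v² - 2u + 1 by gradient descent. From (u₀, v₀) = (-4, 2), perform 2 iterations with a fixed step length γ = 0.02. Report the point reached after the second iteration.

∇φ = (8u³ - 8uv + 2u - 2, -4u² + 4v)
Step 1: at (-4, 2), ∇φ = (-458, -56) → (-4, 2) − 0.02·(-458, -56) = (5.16, 3.12)
Step 2: at (5.16, 3.12), ∇φ = (978.631168, -94.0224) → (5.16, 3.12) − 0.02·(978.631168, -94.0224) = (-14.41262336, 5.000448)

(-14.41262336, 5.000448)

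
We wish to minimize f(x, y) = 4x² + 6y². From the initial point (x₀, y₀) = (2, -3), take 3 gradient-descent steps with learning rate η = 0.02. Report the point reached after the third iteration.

∇f = (8x, 12y)
Step 1: at (2, -3), ∇f = (16, -36) → (2, -3) − 0.02·(16, -36) = (1.68, -2.28)
Step 2: at (1.68, -2.28), ∇f = (13.44, -27.36) → (1.68, -2.28) − 0.02·(13.44, -27.36) = (1.4112, -1.7328)
Step 3: at (1.4112, -1.7328), ∇f = (11.2896, -20.7936) → (1.4112, -1.7328) − 0.02·(11.2896, -20.7936) = (1.185408, -1.316928)

(1.185408, -1.316928)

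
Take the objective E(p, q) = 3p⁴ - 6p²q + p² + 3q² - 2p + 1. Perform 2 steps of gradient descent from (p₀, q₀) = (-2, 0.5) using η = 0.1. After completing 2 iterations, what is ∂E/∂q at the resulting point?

-884369.0496

∇E = (12p³ - 12pq + 2p - 2, -6p² + 6q)
(p₁, q₁) = (-2, 0.5) − 0.1·(-90, -21) = (7, 2.6)
(p₂, q₂) = (7, 2.6) − 0.1·(3909.6, -278.4) = (-383.96, 30.44)
∂E/∂q at (-383.96, 30.44) = -884369.0496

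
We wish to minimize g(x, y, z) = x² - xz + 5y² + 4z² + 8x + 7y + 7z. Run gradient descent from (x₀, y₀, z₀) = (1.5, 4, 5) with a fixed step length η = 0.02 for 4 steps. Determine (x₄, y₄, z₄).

(0.9526004, 1.22512, 2.1302568)

∇g = (2x - z + 8, 10y + 7, -x + 8z + 7)
Step 1: at (1.5, 4, 5), ∇g = (6, 47, 45.5) → (1.5, 4, 5) − 0.02·(6, 47, 45.5) = (1.38, 3.06, 4.09)
Step 2: at (1.38, 3.06, 4.09), ∇g = (6.67, 37.6, 38.34) → (1.38, 3.06, 4.09) − 0.02·(6.67, 37.6, 38.34) = (1.2466, 2.308, 3.3232)
Step 3: at (1.2466, 2.308, 3.3232), ∇g = (7.17, 30.08, 32.339) → (1.2466, 2.308, 3.3232) − 0.02·(7.17, 30.08, 32.339) = (1.1032, 1.7064, 2.67642)
Step 4: at (1.1032, 1.7064, 2.67642), ∇g = (7.52998, 24.064, 27.30816) → (1.1032, 1.7064, 2.67642) − 0.02·(7.52998, 24.064, 27.30816) = (0.9526004, 1.22512, 2.1302568)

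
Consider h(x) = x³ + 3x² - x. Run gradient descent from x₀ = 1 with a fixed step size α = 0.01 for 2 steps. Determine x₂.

h′(x) = 3x² + 6x - 1
x₁ = 1 − 0.01·8 = 0.92
x₂ = 0.92 − 0.01·7.0592 = 0.849408

0.849408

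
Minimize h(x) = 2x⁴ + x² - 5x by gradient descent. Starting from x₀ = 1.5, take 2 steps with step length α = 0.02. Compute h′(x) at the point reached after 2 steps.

h′(x) = 8x³ + 2x - 5
Step 1: h′(1.5) = 25; x₁ = 1.5 − 0.02·25 = 1
Step 2: h′(1) = 5; x₂ = 1 − 0.02·5 = 0.9
h′(x) at (0.9) = 2.632

2.632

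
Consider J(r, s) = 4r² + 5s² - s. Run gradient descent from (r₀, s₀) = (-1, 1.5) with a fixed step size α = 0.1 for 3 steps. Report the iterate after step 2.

∇J = (8r, 10s - 1)
(r₁, s₁) = (-1, 1.5) − 0.1·(-8, 14) = (-0.2, 0.1)
(r₂, s₂) = (-0.2, 0.1) − 0.1·(-1.6, 0) = (-0.04, 0.1)

(-0.04, 0.1)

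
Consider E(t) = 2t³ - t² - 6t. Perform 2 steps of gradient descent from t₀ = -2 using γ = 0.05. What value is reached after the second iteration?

E′(t) = 6t² - 2t - 6
t₁ = -2 − 0.05·22 = -3.1
t₂ = -3.1 − 0.05·57.86 = -5.993

-5.993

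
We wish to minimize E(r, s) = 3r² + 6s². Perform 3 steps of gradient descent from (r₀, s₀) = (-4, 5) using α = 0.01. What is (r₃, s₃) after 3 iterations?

∇E = (6r, 12s)
(r₁, s₁) = (-4, 5) − 0.01·(-24, 60) = (-3.76, 4.4)
(r₂, s₂) = (-3.76, 4.4) − 0.01·(-22.56, 52.8) = (-3.5344, 3.872)
(r₃, s₃) = (-3.5344, 3.872) − 0.01·(-21.2064, 46.464) = (-3.322336, 3.40736)

(-3.322336, 3.40736)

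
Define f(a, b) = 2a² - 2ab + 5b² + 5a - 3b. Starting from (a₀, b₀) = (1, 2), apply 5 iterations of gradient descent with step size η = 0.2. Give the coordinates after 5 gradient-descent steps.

∇f = (4a - 2b + 5, -2a + 10b - 3)
Step 1: at (1, 2), ∇f = (5, 15) → (1, 2) − 0.2·(5, 15) = (0, -1)
Step 2: at (0, -1), ∇f = (7, -13) → (0, -1) − 0.2·(7, -13) = (-1.4, 1.6)
Step 3: at (-1.4, 1.6), ∇f = (-3.8, 15.8) → (-1.4, 1.6) − 0.2·(-3.8, 15.8) = (-0.64, -1.56)
Step 4: at (-0.64, -1.56), ∇f = (5.56, -17.32) → (-0.64, -1.56) − 0.2·(5.56, -17.32) = (-1.752, 1.904)
Step 5: at (-1.752, 1.904), ∇f = (-5.816, 19.544) → (-1.752, 1.904) − 0.2·(-5.816, 19.544) = (-0.5888, -2.0048)

(-0.5888, -2.0048)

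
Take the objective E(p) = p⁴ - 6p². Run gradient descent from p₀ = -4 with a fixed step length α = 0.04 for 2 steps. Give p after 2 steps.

-6.50585088

E′(p) = 4p³ - 12p
Step 1: E′(-4) = -208; p₁ = -4 − 0.04·(-208) = 4.32
Step 2: E′(4.32) = 270.646272; p₂ = 4.32 − 0.04·270.646272 = -6.50585088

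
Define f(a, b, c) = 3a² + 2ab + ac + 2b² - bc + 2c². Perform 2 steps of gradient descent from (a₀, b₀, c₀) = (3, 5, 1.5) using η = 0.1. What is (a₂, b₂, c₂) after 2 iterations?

(-0.6, 1.63, 0.91)

∇f = (6a + 2b + c, 2a + 4b - c, a - b + 4c)
(a₁, b₁, c₁) = (3, 5, 1.5) − 0.1·(29.5, 24.5, 4) = (0.05, 2.55, 1.1)
(a₂, b₂, c₂) = (0.05, 2.55, 1.1) − 0.1·(6.5, 9.2, 1.9) = (-0.6, 1.63, 0.91)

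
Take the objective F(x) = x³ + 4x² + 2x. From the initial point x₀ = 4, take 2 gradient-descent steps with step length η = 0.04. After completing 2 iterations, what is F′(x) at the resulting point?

F′(x) = 3x² + 8x + 2
Step 1: F′(4) = 82; x₁ = 4 − 0.04·82 = 0.72
Step 2: F′(0.72) = 9.3152; x₂ = 0.72 − 0.04·9.3152 = 0.347392
F′(x) at (0.347392) = 5.141179604992

5.141179604992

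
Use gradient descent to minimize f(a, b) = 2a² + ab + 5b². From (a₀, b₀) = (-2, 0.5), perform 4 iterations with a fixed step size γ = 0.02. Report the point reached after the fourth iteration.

(-1.46208704, 0.30796712)

∇f = (4a + b, a + 10b)
(a₁, b₁) = (-2, 0.5) − 0.02·(-7.5, 3) = (-1.85, 0.44)
(a₂, b₂) = (-1.85, 0.44) − 0.02·(-6.96, 2.55) = (-1.7108, 0.389)
(a₃, b₃) = (-1.7108, 0.389) − 0.02·(-6.4542, 2.1792) = (-1.581716, 0.345416)
(a₄, b₄) = (-1.581716, 0.345416) − 0.02·(-5.981448, 1.872444) = (-1.46208704, 0.30796712)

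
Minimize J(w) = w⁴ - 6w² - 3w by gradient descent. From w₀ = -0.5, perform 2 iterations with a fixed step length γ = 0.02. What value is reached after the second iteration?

J′(w) = 4w³ - 12w - 3
Step 1: J′(-0.5) = 2.5; w₁ = -0.5 − 0.02·2.5 = -0.55
Step 2: J′(-0.55) = 2.9345; w₂ = -0.55 − 0.02·2.9345 = -0.60869

-0.60869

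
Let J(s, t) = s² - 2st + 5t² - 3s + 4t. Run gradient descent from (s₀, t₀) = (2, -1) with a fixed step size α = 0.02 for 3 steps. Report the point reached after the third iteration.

∇J = (2s - 2t - 3, -2s + 10t + 4)
Step 1: at (2, -1), ∇J = (3, -10) → (2, -1) − 0.02·(3, -10) = (1.94, -0.8)
Step 2: at (1.94, -0.8), ∇J = (2.48, -7.88) → (1.94, -0.8) − 0.02·(2.48, -7.88) = (1.8904, -0.6424)
Step 3: at (1.8904, -0.6424), ∇J = (2.0656, -6.2048) → (1.8904, -0.6424) − 0.02·(2.0656, -6.2048) = (1.849088, -0.518304)

(1.849088, -0.518304)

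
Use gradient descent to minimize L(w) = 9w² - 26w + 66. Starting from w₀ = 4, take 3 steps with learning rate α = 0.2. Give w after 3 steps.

-43.472

L′(w) = 18w - 26
Step 1: L′(4) = 46; w₁ = 4 − 0.2·46 = -5.2
Step 2: L′(-5.2) = -119.6; w₂ = -5.2 − 0.2·(-119.6) = 18.72
Step 3: L′(18.72) = 310.96; w₃ = 18.72 − 0.2·310.96 = -43.472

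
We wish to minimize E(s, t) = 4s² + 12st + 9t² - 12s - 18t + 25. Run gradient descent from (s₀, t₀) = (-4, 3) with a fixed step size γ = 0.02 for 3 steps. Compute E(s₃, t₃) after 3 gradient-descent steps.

16.048922361856

∇E = (8s + 12t - 12, 12s + 18t - 18)
(s₁, t₁) = (-4, 3) − 0.02·(-8, -12) = (-3.84, 3.24)
(s₂, t₂) = (-3.84, 3.24) − 0.02·(-3.84, -5.76) = (-3.7632, 3.3552)
(s₃, t₃) = (-3.7632, 3.3552) − 0.02·(-1.8432, -2.7648) = (-3.726336, 3.410496)
E(-3.726336, 3.410496) = 16.048922361856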